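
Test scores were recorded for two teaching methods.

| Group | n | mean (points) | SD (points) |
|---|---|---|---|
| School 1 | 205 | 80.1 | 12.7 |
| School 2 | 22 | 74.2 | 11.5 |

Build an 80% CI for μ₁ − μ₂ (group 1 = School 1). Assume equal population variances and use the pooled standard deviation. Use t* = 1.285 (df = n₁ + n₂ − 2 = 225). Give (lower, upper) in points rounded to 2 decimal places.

Pooled variance s_p² = [204·12.7² + 21·11.5²] / (205+22−2) = 158.5796, so s_p = 12.5928.
SE_diff = s_p·√(1/n₁ + 1/n₂) = 12.5928·√(1/205 + 1/22) = 2.8252.
t* = 1.285; margin = 1.285 × 2.8252 = 3.6304.
Difference = 80.1 − 74.2 = 5.9000.
5.9000 ± 3.6304 → (2.27, 9.53).

(2.27, 9.53)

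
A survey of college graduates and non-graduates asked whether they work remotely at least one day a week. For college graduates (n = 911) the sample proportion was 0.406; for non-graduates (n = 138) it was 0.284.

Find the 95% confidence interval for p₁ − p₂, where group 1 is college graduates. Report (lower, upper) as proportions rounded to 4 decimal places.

SE₁ = √(p̂₁(1−p̂₁)/n₁) = √(0.4060·0.5940/911) = 0.01627; SE₂ = √(0.2840·0.7160/138) = 0.03839.
Independent samples: SE of the difference = √(SE₁² + SE₂²) = √(0.0002647129 + 0.0014737921) = 0.04170.
z* for 95% confidence is 1.960, so the margin of error is 1.960 × 0.04170 = 0.08173.
Point estimate p̂₁ − p̂₂ = 0.4060 − 0.2840 = 0.1220.
0.1220 ± 0.08173 → (0.0403, 0.2037).

(0.0403, 0.2037)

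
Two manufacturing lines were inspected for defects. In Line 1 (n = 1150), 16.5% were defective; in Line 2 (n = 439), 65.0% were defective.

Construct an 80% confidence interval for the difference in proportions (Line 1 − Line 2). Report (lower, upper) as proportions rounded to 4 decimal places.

Each SE is √(p̂(1−p̂)/n): √(0.1650·0.8350/1150) = 0.01095 and √(0.6500·0.3500/439) = 0.02276.
SE(p̂₁ − p̂₂) = √(SE₁² + SE₂²) = √(0.0001199025 + 0.0005180176) = 0.02526, since the two samples are independent.
At 80% confidence z* = 1.282; margin = 1.282 × 0.02526 = 0.03238.
The difference is 0.1650 − 0.6500 = -0.4850, so the interval is -0.4850 ± 0.03238 = (-0.5174, -0.4526).

(-0.5174, -0.4526)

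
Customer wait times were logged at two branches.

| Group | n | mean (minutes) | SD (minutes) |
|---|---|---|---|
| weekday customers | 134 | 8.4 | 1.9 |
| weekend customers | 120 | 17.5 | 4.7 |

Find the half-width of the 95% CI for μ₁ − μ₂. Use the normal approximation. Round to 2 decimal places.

0.90

Per-group SEs: s₁/√n₁ = 1.9/√134 = 0.1641, s₂/√n₂ = 4.7/√120 = 0.4290.
Unpooled SE of the difference: √(0.02692881 + 0.184041) = 0.4593.
Margin of error = z* · SE = 1.960 × 0.4593 = 0.9002.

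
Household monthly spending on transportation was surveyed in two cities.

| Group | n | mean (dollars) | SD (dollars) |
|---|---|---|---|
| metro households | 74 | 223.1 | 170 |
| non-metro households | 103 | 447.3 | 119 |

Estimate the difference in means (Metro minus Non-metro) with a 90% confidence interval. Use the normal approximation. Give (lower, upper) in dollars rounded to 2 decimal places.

(-262.00, -186.40)

Per-group SEs: s₁/√n₁ = 170/√74 = 19.7621, s₂/√n₂ = 119/√103 = 11.7254.
Unpooled SE of the difference: √(390.54059641 + 137.48500516) = 22.9788.
Margin of error = z* · SE = 1.645 × 22.9788 = 37.8001.
x̄₁ − x̄₂ = 223.1 − 447.3 = -224.2000.
CI: -224.2000 ± 37.8001 = (-262.00, -186.40).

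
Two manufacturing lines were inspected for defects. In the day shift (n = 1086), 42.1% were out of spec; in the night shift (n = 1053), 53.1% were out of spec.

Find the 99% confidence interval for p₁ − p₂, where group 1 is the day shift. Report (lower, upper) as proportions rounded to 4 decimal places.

SE₁ = √(p̂₁(1−p̂₁)/n₁) = √(0.4210·0.5790/1086) = 0.01498; SE₂ = √(0.5310·0.4690/1053) = 0.01538.
Independent samples: SE of the difference = √(SE₁² + SE₂²) = √(0.0002244004 + 0.0002365444) = 0.02147.
z* for 99% confidence is 2.576, so the margin of error is 2.576 × 0.02147 = 0.05531.
Point estimate p̂₁ − p̂₂ = 0.4210 − 0.5310 = -0.1100.
-0.1100 ± 0.05531 → (-0.1653, -0.0547).

(-0.1653, -0.0547)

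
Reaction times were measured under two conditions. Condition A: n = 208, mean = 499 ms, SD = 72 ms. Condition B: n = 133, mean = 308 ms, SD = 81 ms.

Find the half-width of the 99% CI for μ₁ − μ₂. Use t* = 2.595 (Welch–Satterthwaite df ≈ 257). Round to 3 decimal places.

22.361

SE₁ = s₁/√n₁ = 72/√208 = 4.9923; SE₂ = 81/√133 = 7.0236.
Independent samples, unequal variances: SE_diff = √(SE₁² + SE₂²) = √(24.92305929 + 49.33095696) = 8.6171.
t* = 2.595, so margin of error = 2.595 × 8.6171 = 22.3614.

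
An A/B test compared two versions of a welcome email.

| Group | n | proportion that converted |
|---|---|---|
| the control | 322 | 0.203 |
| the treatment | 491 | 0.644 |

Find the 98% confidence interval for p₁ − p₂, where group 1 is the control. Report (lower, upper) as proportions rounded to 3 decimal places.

(-0.513, -0.369)

Each SE is √(p̂(1−p̂)/n): √(0.2030·0.7970/322) = 0.02242 and √(0.6440·0.3560/491) = 0.02161.
SE(p̂₁ − p̂₂) = √(SE₁² + SE₂²) = √(0.0005026564 + 0.0004669921) = 0.03114, since the two samples are independent.
At 98% confidence z* = 2.326; margin = 2.326 × 0.03114 = 0.07243.
The difference is 0.2030 − 0.6440 = -0.4410, so the interval is -0.4410 ± 0.07243 = (-0.513, -0.369).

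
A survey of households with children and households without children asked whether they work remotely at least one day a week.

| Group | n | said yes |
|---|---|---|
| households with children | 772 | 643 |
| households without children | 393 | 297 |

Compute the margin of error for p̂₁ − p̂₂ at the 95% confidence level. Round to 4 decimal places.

p̂₁ = 643/772 = 0.8329 and p̂₂ = 297/393 = 0.7557.
SE₁ = √(p̂₁(1−p̂₁)/n₁) = √(0.8329·0.1671/772) = 0.01343; SE₂ = √(0.7557·0.2443/393) = 0.02167.
Independent samples: SE of the difference = √(SE₁² + SE₂²) = √(0.0001803649 + 0.0004695889) = 0.02549.
z* for 95% confidence is 1.960, so the margin of error is 1.960 × 0.02549 = 0.04996.

0.0500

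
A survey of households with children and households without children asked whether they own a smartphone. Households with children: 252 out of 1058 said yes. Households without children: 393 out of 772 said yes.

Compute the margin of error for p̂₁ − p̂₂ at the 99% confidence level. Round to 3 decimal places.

0.057

First, p̂₁ = 252/1058 = 0.2382; p̂₂ = 393/772 = 0.5091.
The two standard errors are √(0.2382×0.7618/1058) = 0.01310 and √(0.5091×0.4909/772) = 0.01799.
Because the samples are independent, SE_diff = √(0.01310² + 0.01799²) = 0.02225.
Using z* = 2.576 for 99%, ME = 2.576 × 0.02225 = 0.05732.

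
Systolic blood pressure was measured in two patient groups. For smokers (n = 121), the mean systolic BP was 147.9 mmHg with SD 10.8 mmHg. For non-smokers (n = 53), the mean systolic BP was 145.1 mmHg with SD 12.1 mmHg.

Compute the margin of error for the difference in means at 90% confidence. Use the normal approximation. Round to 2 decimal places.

Standard errors of each mean: 10.8/√121 = 0.9818 and 12.1/√53 = 1.6621.
SE(x̄₁ − x̄₂) = √(0.9818² + 1.6621²) = 1.9304 for independent samples with unequal variances.
With z* = 1.645, the margin is 1.645 × 1.9304 = 3.1755.

3.18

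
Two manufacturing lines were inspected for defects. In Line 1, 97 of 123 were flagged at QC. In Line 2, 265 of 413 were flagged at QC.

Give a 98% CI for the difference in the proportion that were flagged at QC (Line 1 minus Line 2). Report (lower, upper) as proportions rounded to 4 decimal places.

First, p̂₁ = 97/123 = 0.7886; p̂₂ = 265/413 = 0.6416.
The two standard errors are √(0.7886×0.2114/123) = 0.03682 and √(0.6416×0.3584/413) = 0.02360.
Because the samples are independent, SE_diff = √(0.03682² + 0.02360²) = 0.04373.
Using z* = 2.326 for 98%, ME = 2.326 × 0.04373 = 0.10172.
p̂₁ − p̂₂ = 0.1470; interval 0.1470 ± 0.10172 gives (0.0453, 0.2487).

(0.0453, 0.2487)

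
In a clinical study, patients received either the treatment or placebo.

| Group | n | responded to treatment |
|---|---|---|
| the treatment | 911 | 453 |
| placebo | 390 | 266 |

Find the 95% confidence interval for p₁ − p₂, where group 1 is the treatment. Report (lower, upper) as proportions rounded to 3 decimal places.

(-0.241, -0.128)

Sample proportions: 453/911 = 0.4973, 266/390 = 0.6821.
Each SE is √(p̂(1−p̂)/n): √(0.4973·0.5027/911) = 0.01657 and √(0.6821·0.3179/390) = 0.02358.
SE(p̂₁ − p̂₂) = √(SE₁² + SE₂²) = √(0.0002745649 + 0.0005560164) = 0.02882, since the two samples are independent.
At 95% confidence z* = 1.960; margin = 1.960 × 0.02882 = 0.05649.
The difference is 0.4973 − 0.6821 = -0.1848, so the interval is -0.1848 ± 0.05649 = (-0.241, -0.128).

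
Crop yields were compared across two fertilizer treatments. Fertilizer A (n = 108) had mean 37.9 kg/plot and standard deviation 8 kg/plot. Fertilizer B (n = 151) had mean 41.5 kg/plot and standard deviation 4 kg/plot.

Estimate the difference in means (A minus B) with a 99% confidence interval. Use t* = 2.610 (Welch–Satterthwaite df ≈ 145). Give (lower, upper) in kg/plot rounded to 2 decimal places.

SE₁ = s₁/√n₁ = 8/√108 = 0.7698; SE₂ = 4/√151 = 0.3255.
Independent samples, unequal variances: SE_diff = √(SE₁² + SE₂²) = √(0.59259204 + 0.10595025) = 0.8358.
t* = 2.610, so margin of error = 2.610 × 0.8358 = 2.1814.
Difference in means = 37.9 − 41.5 = -3.6000.
-3.6000 ± 2.1814 → (-5.78, -1.42).

(-5.78, -1.42)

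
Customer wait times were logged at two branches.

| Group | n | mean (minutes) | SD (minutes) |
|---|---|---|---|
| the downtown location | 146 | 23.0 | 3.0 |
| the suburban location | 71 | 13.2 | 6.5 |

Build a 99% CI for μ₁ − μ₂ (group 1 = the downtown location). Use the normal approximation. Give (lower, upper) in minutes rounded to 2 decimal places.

(7.71, 11.89)

Per-group SEs: s₁/√n₁ = 3.0/√146 = 0.2483, s₂/√n₂ = 6.5/√71 = 0.7714.
Unpooled SE of the difference: √(0.06165289 + 0.59505796) = 0.8104.
Margin of error = z* · SE = 2.576 × 0.8104 = 2.0876.
x̄₁ − x̄₂ = 23.0 − 13.2 = 9.8000.
CI: 9.8000 ± 2.0876 = (7.71, 11.89).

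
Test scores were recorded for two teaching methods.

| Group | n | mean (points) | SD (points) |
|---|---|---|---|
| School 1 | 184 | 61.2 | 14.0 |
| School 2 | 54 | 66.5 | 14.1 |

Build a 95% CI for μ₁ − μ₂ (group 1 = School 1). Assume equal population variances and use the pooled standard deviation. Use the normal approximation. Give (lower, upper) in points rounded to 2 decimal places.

Pooled variance s_p² = [183·14.0² + 53·14.1²] / (184+54−2) = 196.6311, so s_p = 14.0225.
SE_diff = s_p·√(1/n₁ + 1/n₂) = 14.0225·√(1/184 + 1/54) = 2.1702.
z* = 1.960; margin = 1.960 × 2.1702 = 4.2536.
Difference = 61.2 − 66.5 = -5.3000.
-5.3000 ± 4.2536 → (-9.55, -1.05).

(-9.55, -1.05)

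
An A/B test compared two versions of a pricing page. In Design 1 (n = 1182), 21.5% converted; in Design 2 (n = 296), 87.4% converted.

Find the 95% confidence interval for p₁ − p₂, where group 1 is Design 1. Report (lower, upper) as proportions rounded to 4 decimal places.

(-0.7035, -0.6145)

SE₁ = √(p̂₁(1−p̂₁)/n₁) = √(0.2150·0.7850/1182) = 0.01195; SE₂ = √(0.8740·0.1260/296) = 0.01929.
Independent samples: SE of the difference = √(SE₁² + SE₂²) = √(0.0001428025 + 0.0003721041) = 0.02269.
z* for 95% confidence is 1.960, so the margin of error is 1.960 × 0.02269 = 0.04447.
Point estimate p̂₁ − p̂₂ = 0.2150 − 0.8740 = -0.6590.
-0.6590 ± 0.04447 → (-0.7035, -0.6145).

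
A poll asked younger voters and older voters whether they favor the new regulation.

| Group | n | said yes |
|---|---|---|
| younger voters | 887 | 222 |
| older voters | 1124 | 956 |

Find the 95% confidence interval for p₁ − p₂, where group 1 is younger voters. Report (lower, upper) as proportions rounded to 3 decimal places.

(-0.636, -0.565)

p̂₁ = 222/887 = 0.2503 and p̂₂ = 956/1124 = 0.8505.
SE₁ = √(p̂₁(1−p̂₁)/n₁) = √(0.2503·0.7497/887) = 0.01454; SE₂ = √(0.8505·0.1495/1124) = 0.01064.
Independent samples: SE of the difference = √(SE₁² + SE₂²) = √(0.0002114116 + 0.0001132096) = 0.01802.
z* for 95% confidence is 1.960, so the margin of error is 1.960 × 0.01802 = 0.03532.
Point estimate p̂₁ − p̂₂ = 0.2503 − 0.8505 = -0.6002.
-0.6002 ± 0.03532 → (-0.636, -0.565).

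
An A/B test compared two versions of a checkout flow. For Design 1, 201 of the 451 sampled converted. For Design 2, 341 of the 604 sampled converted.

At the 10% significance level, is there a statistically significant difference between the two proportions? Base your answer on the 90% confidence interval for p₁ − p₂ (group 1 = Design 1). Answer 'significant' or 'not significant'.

significant

p̂₁ = 201/451 = 0.4457 and p̂₂ = 341/604 = 0.5646.
SE₁ = √(p̂₁(1−p̂₁)/n₁) = √(0.4457·0.5543/451) = 0.02340; SE₂ = √(0.5646·0.4354/604) = 0.02017.
Independent samples: SE of the difference = √(SE₁² + SE₂²) = √(0.00054756 + 0.0004068289) = 0.03089.
z* for 90% confidence is 1.645, so the margin of error is 1.645 × 0.03089 = 0.05081.
Point estimate p̂₁ − p̂₂ = 0.4457 − 0.5646 = -0.1189.
-0.1189 ± 0.05081 → (-0.16971, -0.06809).
The interval (-0.16971, -0.06809) does not contain 0, so the difference is significant.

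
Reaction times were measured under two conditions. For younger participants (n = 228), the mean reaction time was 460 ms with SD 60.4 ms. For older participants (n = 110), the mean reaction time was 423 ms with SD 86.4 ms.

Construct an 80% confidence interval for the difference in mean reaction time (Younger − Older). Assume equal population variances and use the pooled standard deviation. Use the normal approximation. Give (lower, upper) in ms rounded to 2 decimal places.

(26.60, 47.40)

Pooled variance s_p² = [227·60.4² + 109·86.4²] / (228+110−2) = 4886.3481, so s_p = 69.9024.
SE_diff = s_p·√(1/n₁ + 1/n₂) = 69.9024·√(1/228 + 1/110) = 8.1150.
z* = 1.282; margin = 1.282 × 8.1150 = 10.4034.
Difference = 460 − 423 = 37.0000.
37.0000 ± 10.4034 → (26.60, 47.40).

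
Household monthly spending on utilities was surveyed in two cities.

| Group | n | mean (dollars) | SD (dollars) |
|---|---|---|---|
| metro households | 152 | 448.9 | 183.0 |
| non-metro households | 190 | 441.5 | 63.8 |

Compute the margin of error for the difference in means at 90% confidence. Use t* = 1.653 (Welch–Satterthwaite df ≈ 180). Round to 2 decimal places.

25.70

Per-group SEs: s₁/√n₁ = 183.0/√152 = 14.8433, s₂/√n₂ = 63.8/√190 = 4.6285.
Unpooled SE of the difference: √(220.32355489 + 21.42301225) = 15.5482.
Margin of error = t* · SE = 1.653 × 15.5482 = 25.7012.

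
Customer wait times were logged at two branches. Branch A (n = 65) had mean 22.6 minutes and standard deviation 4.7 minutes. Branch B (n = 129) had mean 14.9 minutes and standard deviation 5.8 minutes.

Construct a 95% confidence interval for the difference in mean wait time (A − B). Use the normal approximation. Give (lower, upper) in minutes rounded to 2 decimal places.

Standard errors of each mean: 4.7/√65 = 0.5830 and 5.8/√129 = 0.5107.
SE(x̄₁ − x̄₂) = √(0.5830² + 0.5107²) = 0.7751 for independent samples with unequal variances.
With z* = 1.960, the margin is 1.960 × 0.7751 = 1.5192.
x̄₁ − x̄₂ = 22.6 − 14.9 = 7.7000; the interval is 7.7000 ± 1.5192 = (6.18, 9.22).

(6.18, 9.22)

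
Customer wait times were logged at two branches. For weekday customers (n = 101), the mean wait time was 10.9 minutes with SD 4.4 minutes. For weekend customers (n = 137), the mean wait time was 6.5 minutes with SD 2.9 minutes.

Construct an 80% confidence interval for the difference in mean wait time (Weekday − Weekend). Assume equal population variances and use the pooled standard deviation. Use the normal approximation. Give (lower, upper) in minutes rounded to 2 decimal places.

s_p = √[((n₁−1)s₁² + (n₂−1)s₂²)/(n₁+n₂−2)] = √[(100·4.4² + 136·2.9²)/236] = 3.6125.
SE = 3.6125·√(1/101 + 1/137) = 0.4738.
With z* = 1.282, margin = 1.282 × 0.4738 = 0.6074.
x̄₁ − x̄₂ = 10.9 − 6.5 = 4.4000; interval 4.4000 ± 0.6074 = (3.79, 5.01).

(3.79, 5.01)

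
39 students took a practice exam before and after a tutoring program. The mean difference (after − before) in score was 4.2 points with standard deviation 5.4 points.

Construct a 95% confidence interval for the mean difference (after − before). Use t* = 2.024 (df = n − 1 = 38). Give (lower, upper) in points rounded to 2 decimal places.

(2.45, 5.95)

Paired design: SE = s_d/√n = 5.4/√39 = 0.8647.
t* = 2.024; margin of error = 2.024 × 0.8647 = 1.7502.
4.2 ± 1.7502 → (2.45, 5.95).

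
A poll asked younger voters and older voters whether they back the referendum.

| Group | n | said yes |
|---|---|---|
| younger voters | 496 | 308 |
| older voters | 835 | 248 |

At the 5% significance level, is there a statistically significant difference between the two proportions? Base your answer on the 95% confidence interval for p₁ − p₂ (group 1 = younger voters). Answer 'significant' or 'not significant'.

Sample proportions: 308/496 = 0.6210, 248/835 = 0.2970.
Each SE is √(p̂(1−p̂)/n): √(0.6210·0.3790/496) = 0.02178 and √(0.2970·0.7030/835) = 0.01581.
SE(p̂₁ − p̂₂) = √(SE₁² + SE₂²) = √(0.0004743684 + 0.0002499561) = 0.02691, since the two samples are independent.
At 95% confidence z* = 1.960; margin = 1.960 × 0.02691 = 0.05274.
The difference is 0.6210 − 0.2970 = 0.3240, so the interval is 0.3240 ± 0.05274 = (0.27126, 0.37674).
The interval (0.27126, 0.37674) does not contain 0, so the difference is significant.

significant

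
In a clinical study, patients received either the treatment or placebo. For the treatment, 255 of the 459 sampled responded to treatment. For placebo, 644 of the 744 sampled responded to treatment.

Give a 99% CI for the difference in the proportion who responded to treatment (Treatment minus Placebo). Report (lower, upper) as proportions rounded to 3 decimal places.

(-0.378, -0.242)

First, p̂₁ = 255/459 = 0.5556; p̂₂ = 644/744 = 0.8656.
The two standard errors are √(0.5556×0.4444/459) = 0.02319 and √(0.8656×0.1344/744) = 0.01250.
Because the samples are independent, SE_diff = √(0.02319² + 0.01250²) = 0.02634.
Using z* = 2.576 for 99%, ME = 2.576 × 0.02634 = 0.06785.
p̂₁ − p̂₂ = -0.3100; interval -0.3100 ± 0.06785 gives (-0.378, -0.242).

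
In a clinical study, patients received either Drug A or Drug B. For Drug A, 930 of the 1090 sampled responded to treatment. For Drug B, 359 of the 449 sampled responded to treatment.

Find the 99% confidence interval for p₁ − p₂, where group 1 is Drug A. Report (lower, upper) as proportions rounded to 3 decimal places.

(-0.002, 0.110)

p̂₁ = 930/1090 = 0.8532 and p̂₂ = 359/449 = 0.7996.
SE₁ = √(p̂₁(1−p̂₁)/n₁) = √(0.8532·0.1468/1090) = 0.01072; SE₂ = √(0.7996·0.2004/449) = 0.01889.
Independent samples: SE of the difference = √(SE₁² + SE₂²) = √(0.0001149184 + 0.0003568321) = 0.02172.
z* for 99% confidence is 2.576, so the margin of error is 2.576 × 0.02172 = 0.05595.
Point estimate p̂₁ − p̂₂ = 0.8532 − 0.7996 = 0.0536.
0.0536 ± 0.05595 → (-0.002, 0.110).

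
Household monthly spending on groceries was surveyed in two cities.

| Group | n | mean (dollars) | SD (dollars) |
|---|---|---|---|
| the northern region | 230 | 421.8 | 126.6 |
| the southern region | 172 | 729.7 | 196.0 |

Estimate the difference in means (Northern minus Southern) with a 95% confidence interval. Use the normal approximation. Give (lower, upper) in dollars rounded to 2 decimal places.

(-341.45, -274.35)

SE₁ = s₁/√n₁ = 126.6/√230 = 8.3478; SE₂ = 196.0/√172 = 14.9449.
Independent samples, unequal variances: SE_diff = √(SE₁² + SE₂²) = √(69.68576484 + 223.35003601) = 17.1183.
z* = 1.960, so margin of error = 1.960 × 17.1183 = 33.5519.
Difference in means = 421.8 − 729.7 = -307.9000.
-307.9000 ± 33.5519 → (-341.45, -274.35).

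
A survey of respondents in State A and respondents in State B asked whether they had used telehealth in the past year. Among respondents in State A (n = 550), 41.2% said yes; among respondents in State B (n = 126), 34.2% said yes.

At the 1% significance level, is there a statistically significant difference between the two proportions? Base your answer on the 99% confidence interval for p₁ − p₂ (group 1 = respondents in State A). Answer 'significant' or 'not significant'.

SE₁ = √(p̂₁(1−p̂₁)/n₁) = √(0.4120·0.5880/550) = 0.02099; SE₂ = √(0.3420·0.6580/126) = 0.04226.
Independent samples: SE of the difference = √(SE₁² + SE₂²) = √(0.0004405801 + 0.0017859076) = 0.04719.
z* for 99% confidence is 2.576, so the margin of error is 2.576 × 0.04719 = 0.12156.
Point estimate p̂₁ − p̂₂ = 0.4120 − 0.3420 = 0.0700.
0.0700 ± 0.12156 → (-0.05156, 0.19156).
The interval (-0.05156, 0.19156) contains 0, so the difference is not significant.

not significant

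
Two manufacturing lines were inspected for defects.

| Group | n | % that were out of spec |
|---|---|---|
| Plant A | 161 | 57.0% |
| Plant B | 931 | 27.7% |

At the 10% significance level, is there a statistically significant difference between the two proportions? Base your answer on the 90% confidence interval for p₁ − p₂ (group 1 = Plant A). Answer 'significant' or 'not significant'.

SE₁ = √(p̂₁(1−p̂₁)/n₁) = √(0.5700·0.4300/161) = 0.03902; SE₂ = √(0.2770·0.7230/931) = 0.01467.
Independent samples: SE of the difference = √(SE₁² + SE₂²) = √(0.0015225604 + 0.0002152089) = 0.04169.
z* for 90% confidence is 1.645, so the margin of error is 1.645 × 0.04169 = 0.06858.
Point estimate p̂₁ − p̂₂ = 0.5700 − 0.2770 = 0.2930.
0.2930 ± 0.06858 → (0.22442, 0.36158).
The interval (0.22442, 0.36158) does not contain 0, so the difference is significant.

significant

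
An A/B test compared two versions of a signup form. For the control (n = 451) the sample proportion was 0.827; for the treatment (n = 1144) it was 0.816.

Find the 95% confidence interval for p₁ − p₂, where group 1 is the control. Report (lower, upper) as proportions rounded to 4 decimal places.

The two standard errors are √(0.8270×0.1730/451) = 0.01781 and √(0.8160×0.1840/1144) = 0.01146.
Because the samples are independent, SE_diff = √(0.01781² + 0.01146²) = 0.02118.
Using z* = 1.960 for 95%, ME = 1.960 × 0.02118 = 0.04151.
p̂₁ − p̂₂ = 0.0110; interval 0.0110 ± 0.04151 gives (-0.0305, 0.0525).

(-0.0305, 0.0525)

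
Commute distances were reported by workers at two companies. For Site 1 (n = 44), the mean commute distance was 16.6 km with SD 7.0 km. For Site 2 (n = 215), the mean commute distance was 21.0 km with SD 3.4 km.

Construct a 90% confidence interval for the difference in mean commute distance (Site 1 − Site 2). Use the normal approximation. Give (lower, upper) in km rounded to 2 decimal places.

(-6.18, -2.62)

Per-group SEs: s₁/√n₁ = 7.0/√44 = 1.0553, s₂/√n₂ = 3.4/√215 = 0.2319.
Unpooled SE of the difference: √(1.11365809 + 0.05377761) = 1.0805.
Margin of error = z* · SE = 1.645 × 1.0805 = 1.7774.
x̄₁ − x̄₂ = 16.6 − 21.0 = -4.4000.
CI: -4.4000 ± 1.7774 = (-6.18, -2.62).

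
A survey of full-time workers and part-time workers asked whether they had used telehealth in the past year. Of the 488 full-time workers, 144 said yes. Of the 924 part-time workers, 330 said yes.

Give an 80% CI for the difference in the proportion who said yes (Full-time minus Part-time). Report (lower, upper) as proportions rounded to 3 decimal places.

(-0.095, -0.029)

Sample proportions: 144/488 = 0.2951, 330/924 = 0.3571.
Each SE is √(p̂(1−p̂)/n): √(0.2951·0.7049/488) = 0.02065 and √(0.3571·0.6429/924) = 0.01576.
SE(p̂₁ − p̂₂) = √(SE₁² + SE₂²) = √(0.0004264225 + 0.0002483776) = 0.02598, since the two samples are independent.
At 80% confidence z* = 1.282; margin = 1.282 × 0.02598 = 0.03331.
The difference is 0.2951 − 0.3571 = -0.0620, so the interval is -0.0620 ± 0.03331 = (-0.095, -0.029).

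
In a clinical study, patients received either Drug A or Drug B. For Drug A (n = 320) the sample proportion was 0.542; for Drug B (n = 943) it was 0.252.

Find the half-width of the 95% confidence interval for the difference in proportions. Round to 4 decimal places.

0.0612

The two standard errors are √(0.5420×0.4580/320) = 0.02785 and √(0.2520×0.7480/943) = 0.01414.
Because the samples are independent, SE_diff = √(0.02785² + 0.01414²) = 0.03123.
Using z* = 1.960 for 95%, ME = 1.960 × 0.03123 = 0.06121.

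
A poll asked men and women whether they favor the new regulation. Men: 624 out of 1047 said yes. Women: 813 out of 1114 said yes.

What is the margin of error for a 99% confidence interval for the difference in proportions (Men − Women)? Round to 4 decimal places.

0.0520

First, p̂₁ = 624/1047 = 0.5960; p̂₂ = 813/1114 = 0.7298.
The two standard errors are √(0.5960×0.4040/1047) = 0.01516 and √(0.7298×0.2702/1114) = 0.01330.
Because the samples are independent, SE_diff = √(0.01516² + 0.01330²) = 0.02017.
Using z* = 2.576 for 99%, ME = 2.576 × 0.02017 = 0.05196.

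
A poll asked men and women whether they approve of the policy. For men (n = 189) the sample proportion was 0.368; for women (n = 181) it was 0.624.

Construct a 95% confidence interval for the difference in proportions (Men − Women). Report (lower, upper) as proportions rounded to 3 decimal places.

(-0.355, -0.157)

Each SE is √(p̂(1−p̂)/n): √(0.3680·0.6320/189) = 0.03508 and √(0.6240·0.3760/181) = 0.03600.
SE(p̂₁ − p̂₂) = √(SE₁² + SE₂²) = √(0.0012306064 + 0.001296) = 0.05027, since the two samples are independent.
At 95% confidence z* = 1.960; margin = 1.960 × 0.05027 = 0.09853.
The difference is 0.3680 − 0.6240 = -0.2560, so the interval is -0.2560 ± 0.09853 = (-0.355, -0.157).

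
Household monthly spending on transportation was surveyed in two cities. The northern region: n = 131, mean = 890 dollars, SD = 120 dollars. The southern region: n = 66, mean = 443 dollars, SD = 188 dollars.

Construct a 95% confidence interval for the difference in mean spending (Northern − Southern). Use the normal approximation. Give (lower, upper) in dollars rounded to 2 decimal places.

Standard errors of each mean: 120/√131 = 10.4844 and 188/√66 = 23.1412.
SE(x̄₁ − x̄₂) = √(10.4844² + 23.1412²) = 25.4055 for independent samples with unequal variances.
With z* = 1.960, the margin is 1.960 × 25.4055 = 49.7948.
x̄₁ − x̄₂ = 890 − 443 = 447.0000; the interval is 447.0000 ± 49.7948 = (397.21, 496.79).

(397.21, 496.79)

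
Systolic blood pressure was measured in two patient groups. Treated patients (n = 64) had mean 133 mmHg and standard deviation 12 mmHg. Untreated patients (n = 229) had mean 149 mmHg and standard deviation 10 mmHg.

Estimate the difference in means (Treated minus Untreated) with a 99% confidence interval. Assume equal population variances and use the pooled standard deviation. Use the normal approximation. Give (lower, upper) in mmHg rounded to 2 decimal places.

(-19.81, -12.19)

s_p = √[((n₁−1)s₁² + (n₂−1)s₂²)/(n₁+n₂−2)] = √[(63·12² + 228·10²)/291] = 10.4655.
SE = 10.4655·√(1/64 + 1/229) = 1.4797.
With z* = 2.576, margin = 2.576 × 1.4797 = 3.8117.
x̄₁ − x̄₂ = 133 − 149 = -16.0000; interval -16.0000 ± 3.8117 = (-19.81, -12.19).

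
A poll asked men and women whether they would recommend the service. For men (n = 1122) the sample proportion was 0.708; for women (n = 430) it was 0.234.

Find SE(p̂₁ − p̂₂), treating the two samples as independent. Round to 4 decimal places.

SE₁ = √(p̂₁(1−p̂₁)/n₁) = √(0.7080·0.2920/1122) = 0.01357; SE₂ = √(0.2340·0.7660/430) = 0.02042.
Independent samples: SE of the difference = √(SE₁² + SE₂²) = √(0.0001841449 + 0.0004169764) = 0.02452.

0.0245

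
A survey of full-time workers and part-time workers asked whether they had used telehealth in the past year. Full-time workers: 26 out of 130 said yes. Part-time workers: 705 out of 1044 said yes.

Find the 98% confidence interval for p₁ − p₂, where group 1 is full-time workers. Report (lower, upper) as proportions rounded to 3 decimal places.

First, p̂₁ = 26/130 = 0.2000; p̂₂ = 705/1044 = 0.6753.
The two standard errors are √(0.2000×0.8000/130) = 0.03508 and √(0.6753×0.3247/1044) = 0.01449.
Because the samples are independent, SE_diff = √(0.03508² + 0.01449²) = 0.03795.
Using z* = 2.326 for 98%, ME = 2.326 × 0.03795 = 0.08827.
p̂₁ − p̂₂ = -0.4753; interval -0.4753 ± 0.08827 gives (-0.564, -0.387).

(-0.564, -0.387)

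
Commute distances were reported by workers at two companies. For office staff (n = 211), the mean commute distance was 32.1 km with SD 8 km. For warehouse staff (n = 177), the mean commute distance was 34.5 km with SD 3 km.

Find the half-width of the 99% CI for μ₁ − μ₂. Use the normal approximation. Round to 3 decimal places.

1.533

Per-group SEs: s₁/√n₁ = 8/√211 = 0.5507, s₂/√n₂ = 3/√177 = 0.2255.
Unpooled SE of the difference: √(0.30327049 + 0.05085025) = 0.5951.
Margin of error = z* · SE = 2.576 × 0.5951 = 1.5330.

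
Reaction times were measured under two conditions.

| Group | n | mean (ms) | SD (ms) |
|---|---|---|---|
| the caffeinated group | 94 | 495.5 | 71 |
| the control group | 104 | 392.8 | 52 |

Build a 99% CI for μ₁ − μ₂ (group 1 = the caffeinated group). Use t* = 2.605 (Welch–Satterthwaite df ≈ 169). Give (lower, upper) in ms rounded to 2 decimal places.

Per-group SEs: s₁/√n₁ = 71/√94 = 7.3231, s₂/√n₂ = 52/√104 = 5.0990.
Unpooled SE of the difference: √(53.62779361 + 25.999801) = 8.9234.
Margin of error = t* · SE = 2.605 × 8.9234 = 23.2455.
x̄₁ − x̄₂ = 495.5 − 392.8 = 102.7000.
CI: 102.7000 ± 23.2455 = (79.45, 125.95).

(79.45, 125.95)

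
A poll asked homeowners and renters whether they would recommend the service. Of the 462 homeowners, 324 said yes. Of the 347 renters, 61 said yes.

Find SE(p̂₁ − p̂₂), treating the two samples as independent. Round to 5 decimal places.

0.02951

Sample proportions: 324/462 = 0.7013, 61/347 = 0.1758.
Each SE is √(p̂(1−p̂)/n): √(0.7013·0.2987/462) = 0.02129 and √(0.1758·0.8242/347) = 0.02043.
SE(p̂₁ − p̂₂) = √(SE₁² + SE₂²) = √(0.0004532641 + 0.0004173849) = 0.02951, since the two samples are independent.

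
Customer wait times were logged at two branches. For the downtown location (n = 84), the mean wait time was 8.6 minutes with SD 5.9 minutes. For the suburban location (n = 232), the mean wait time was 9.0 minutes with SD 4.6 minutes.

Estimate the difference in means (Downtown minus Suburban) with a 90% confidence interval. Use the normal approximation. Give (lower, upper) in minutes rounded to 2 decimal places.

(-1.57, 0.77)

Standard errors of each mean: 5.9/√84 = 0.6437 and 4.6/√232 = 0.3020.
SE(x̄₁ − x̄₂) = √(0.6437² + 0.3020²) = 0.7110 for independent samples with unequal variances.
With z* = 1.645, the margin is 1.645 × 0.7110 = 1.1696.
x̄₁ − x̄₂ = 8.6 − 9.0 = -0.4000; the interval is -0.4000 ± 1.1696 = (-1.57, 0.77).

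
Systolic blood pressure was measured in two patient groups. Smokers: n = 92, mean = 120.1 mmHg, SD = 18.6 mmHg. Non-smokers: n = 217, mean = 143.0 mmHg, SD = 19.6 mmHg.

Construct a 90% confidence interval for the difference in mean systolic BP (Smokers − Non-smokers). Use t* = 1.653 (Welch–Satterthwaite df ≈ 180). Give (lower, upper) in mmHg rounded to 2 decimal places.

(-26.79, -19.01)

Per-group SEs: s₁/√n₁ = 18.6/√92 = 1.9392, s₂/√n₂ = 19.6/√217 = 1.3305.
Unpooled SE of the difference: √(3.76049664 + 1.77023025) = 2.3517.
Margin of error = t* · SE = 1.653 × 2.3517 = 3.8874.
x̄₁ − x̄₂ = 120.1 − 143.0 = -22.9000.
CI: -22.9000 ± 3.8874 = (-26.79, -19.01).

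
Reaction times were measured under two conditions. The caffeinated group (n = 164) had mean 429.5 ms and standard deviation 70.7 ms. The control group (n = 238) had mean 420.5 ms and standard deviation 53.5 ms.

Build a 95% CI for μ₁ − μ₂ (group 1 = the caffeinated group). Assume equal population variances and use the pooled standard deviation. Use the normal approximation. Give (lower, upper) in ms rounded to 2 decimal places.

(-3.15, 21.15)

Pooled variance s_p² = [163·70.7² + 237·53.5²] / (164+238−2) = 3732.7678, so s_p = 61.0964.
SE_diff = s_p·√(1/n₁ + 1/n₂) = 61.0964·√(1/164 + 1/238) = 6.2004.
z* = 1.960; margin = 1.960 × 6.2004 = 12.1528.
Difference = 429.5 − 420.5 = 9.0000.
9.0000 ± 12.1528 → (-3.15, 21.15).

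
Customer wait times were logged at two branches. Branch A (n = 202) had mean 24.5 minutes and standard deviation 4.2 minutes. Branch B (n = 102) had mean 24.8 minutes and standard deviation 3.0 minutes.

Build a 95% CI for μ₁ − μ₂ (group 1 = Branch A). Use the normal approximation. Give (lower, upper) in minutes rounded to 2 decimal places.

Standard errors of each mean: 4.2/√202 = 0.2955 and 3.0/√102 = 0.2970.
SE(x̄₁ − x̄₂) = √(0.2955² + 0.2970²) = 0.4190 for independent samples with unequal variances.
With z* = 1.960, the margin is 1.960 × 0.4190 = 0.8212.
x̄₁ − x̄₂ = 24.5 − 24.8 = -0.3000; the interval is -0.3000 ± 0.8212 = (-1.12, 0.52).

(-1.12, 0.52)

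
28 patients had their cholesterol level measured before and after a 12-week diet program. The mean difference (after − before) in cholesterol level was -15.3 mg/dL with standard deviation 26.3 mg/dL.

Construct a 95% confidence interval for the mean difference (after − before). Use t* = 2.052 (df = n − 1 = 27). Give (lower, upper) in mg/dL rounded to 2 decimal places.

This is a matched-pairs design, so SE = s_d/√n = 26.3/√28 = 4.9702.
Margin = 2.052 × 4.9702 = 10.1989; the interval is -15.3 ± 10.1989 = (-25.50, -5.10).

(-25.50, -5.10)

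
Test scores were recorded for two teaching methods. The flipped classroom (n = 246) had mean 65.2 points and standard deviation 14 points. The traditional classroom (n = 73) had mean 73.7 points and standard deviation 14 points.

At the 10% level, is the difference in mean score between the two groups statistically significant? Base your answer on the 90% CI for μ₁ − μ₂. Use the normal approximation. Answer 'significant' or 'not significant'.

significant

Per-group SEs: s₁/√n₁ = 14/√246 = 0.8926, s₂/√n₂ = 14/√73 = 1.6386.
Unpooled SE of the difference: √(0.79673476 + 2.68500996) = 1.8659.
Margin of error = z* · SE = 1.645 × 1.8659 = 3.0694.
x̄₁ − x̄₂ = 65.2 − 73.7 = -8.5000.
CI: -8.5000 ± 3.0694 = (-11.5694, -5.4306).
The interval (-11.5694, -5.4306) does not contain 0, so the difference is significant.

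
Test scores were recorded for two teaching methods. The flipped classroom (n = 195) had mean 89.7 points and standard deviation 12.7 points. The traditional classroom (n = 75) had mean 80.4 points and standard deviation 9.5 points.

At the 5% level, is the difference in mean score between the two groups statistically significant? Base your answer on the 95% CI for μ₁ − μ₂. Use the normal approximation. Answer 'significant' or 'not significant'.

SE₁ = s₁/√n₁ = 12.7/√195 = 0.9095; SE₂ = 9.5/√75 = 1.0970.
Independent samples, unequal variances: SE_diff = √(SE₁² + SE₂²) = √(0.82719025 + 1.203409) = 1.4250.
z* = 1.960, so margin of error = 1.960 × 1.4250 = 2.7930.
Difference in means = 89.7 − 80.4 = 9.3000.
9.3000 ± 2.7930 → (6.5070, 12.0930).
The interval (6.5070, 12.0930) does not contain 0, so the difference is significant.

significant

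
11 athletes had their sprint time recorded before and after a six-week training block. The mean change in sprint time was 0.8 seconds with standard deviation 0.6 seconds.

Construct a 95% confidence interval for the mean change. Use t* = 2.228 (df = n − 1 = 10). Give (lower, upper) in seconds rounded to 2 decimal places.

(0.40, 1.20)

Paired design: SE = s_d/√n = 0.6/√11 = 0.1809.
t* = 2.228; margin of error = 2.228 × 0.1809 = 0.4030.
0.8 ± 0.4030 → (0.40, 1.20).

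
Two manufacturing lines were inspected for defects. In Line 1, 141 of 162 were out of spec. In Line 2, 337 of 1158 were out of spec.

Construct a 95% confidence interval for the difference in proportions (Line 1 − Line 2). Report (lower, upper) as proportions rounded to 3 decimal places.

Sample proportions: 141/162 = 0.8704, 337/1158 = 0.2910.
Each SE is √(p̂(1−p̂)/n): √(0.8704·0.1296/162) = 0.02639 and √(0.2910·0.7090/1158) = 0.01335.
SE(p̂₁ − p̂₂) = √(SE₁² + SE₂²) = √(0.0006964321 + 0.0001782225) = 0.02957, since the two samples are independent.
At 95% confidence z* = 1.960; margin = 1.960 × 0.02957 = 0.05796.
The difference is 0.8704 − 0.2910 = 0.5794, so the interval is 0.5794 ± 0.05796 = (0.521, 0.637).

(0.521, 0.637)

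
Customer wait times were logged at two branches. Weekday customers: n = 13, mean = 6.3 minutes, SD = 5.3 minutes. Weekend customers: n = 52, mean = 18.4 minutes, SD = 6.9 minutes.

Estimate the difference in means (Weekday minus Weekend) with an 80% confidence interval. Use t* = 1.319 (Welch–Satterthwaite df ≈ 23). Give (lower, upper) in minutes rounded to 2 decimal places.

Per-group SEs: s₁/√n₁ = 5.3/√13 = 1.4700, s₂/√n₂ = 6.9/√52 = 0.9569.
Unpooled SE of the difference: √(2.1609 + 0.91565761) = 1.7540.
Margin of error = t* · SE = 1.319 × 1.7540 = 2.3135.
x̄₁ − x̄₂ = 6.3 − 18.4 = -12.1000.
CI: -12.1000 ± 2.3135 = (-14.41, -9.79).

(-14.41, -9.79)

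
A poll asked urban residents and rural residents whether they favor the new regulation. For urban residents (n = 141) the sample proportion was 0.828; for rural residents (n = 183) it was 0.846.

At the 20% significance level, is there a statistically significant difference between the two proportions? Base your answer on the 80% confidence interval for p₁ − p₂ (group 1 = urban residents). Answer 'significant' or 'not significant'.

not significant

The two standard errors are √(0.8280×0.1720/141) = 0.03178 and √(0.8460×0.1540/183) = 0.02668.
Because the samples are independent, SE_diff = √(0.03178² + 0.02668²) = 0.04149.
Using z* = 1.282 for 80%, ME = 1.282 × 0.04149 = 0.05319.
p̂₁ − p̂₂ = -0.0180; interval -0.0180 ± 0.05319 gives (-0.07119, 0.03519).
The interval (-0.07119, 0.03519) contains 0, so the difference is not significant.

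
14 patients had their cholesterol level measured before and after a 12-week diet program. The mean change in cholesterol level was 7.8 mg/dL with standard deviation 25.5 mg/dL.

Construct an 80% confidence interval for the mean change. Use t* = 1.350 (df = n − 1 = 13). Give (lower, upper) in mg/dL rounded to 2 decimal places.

This is a matched-pairs design, so SE = s_d/√n = 25.5/√14 = 6.8152.
Margin = 1.350 × 6.8152 = 9.2005; the interval is 7.8 ± 9.2005 = (-1.40, 17.00).

(-1.40, 17.00)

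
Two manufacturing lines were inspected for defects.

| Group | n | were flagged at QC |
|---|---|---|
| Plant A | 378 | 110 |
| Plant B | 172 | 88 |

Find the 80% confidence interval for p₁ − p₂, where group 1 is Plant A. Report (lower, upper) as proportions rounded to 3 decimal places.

(-0.278, -0.163)

Sample proportions: 110/378 = 0.2910, 88/172 = 0.5116.
Each SE is √(p̂(1−p̂)/n): √(0.2910·0.7090/378) = 0.02336 and √(0.5116·0.4884/172) = 0.03811.
SE(p̂₁ − p̂₂) = √(SE₁² + SE₂²) = √(0.0005456896 + 0.0014523721) = 0.04470, since the two samples are independent.
At 80% confidence z* = 1.282; margin = 1.282 × 0.04470 = 0.05731.
The difference is 0.2910 − 0.5116 = -0.2206, so the interval is -0.2206 ± 0.05731 = (-0.278, -0.163).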